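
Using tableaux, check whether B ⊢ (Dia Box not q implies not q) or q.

Yes, valid

Tableau for the negation not ((Dia Box not q implies not q) or q):
1. not ((Dia Box not q implies not q) or q), u
2. not (Dia Box not q implies not q), u
3. not q, u
4. Dia Box not q, u
5. q, u
Accessibility: uRu
Branch closes: q and not q both at u.
All branches of the negation close; one closing branch shown above.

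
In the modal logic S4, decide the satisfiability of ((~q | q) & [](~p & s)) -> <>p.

Satisfiable

1. ((~q | q) & [](~p & s)) -> <>p, 0
2. <>p, 0
3. p, 1
Accessibility: 0R0, 0R1, 1R1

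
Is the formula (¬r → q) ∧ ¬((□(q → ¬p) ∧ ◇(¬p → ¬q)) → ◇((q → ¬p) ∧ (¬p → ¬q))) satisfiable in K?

1. (¬r → q) ∧ ¬((□(q → ¬p) ∧ ◇(¬p → ¬q)) → ◇((q → ¬p) ∧ (¬p → ¬q))), 0
2. ¬r → q, 0
3. ¬((□(q → ¬p) ∧ ◇(¬p → ¬q)) → ◇((q → ¬p) ∧ (¬p → ¬q))), 0
4. □(q → ¬p) ∧ ◇(¬p → ¬q), 0
5. ¬◇((q → ¬p) ∧ (¬p → ¬q)), 0
6. □(q → ¬p), 0
7. ◇(¬p → ¬q), 0
8. q, 0
9. ¬p → ¬q, 1
10. ¬((q → ¬p) ∧ (¬p → ¬q)), 1
11. q → ¬p, 1
12. p, 1
13. ¬(q → ¬p), 1
14. q, 1
15. ¬p, 1
Accessibility: 0R1
Branch closes: p and ¬p both at 1.
(One branch shown.) All branches close.

No, unsatisfiable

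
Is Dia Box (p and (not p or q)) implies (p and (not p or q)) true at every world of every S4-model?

No, not valid

Tableau for the negation not (Dia Box (p and (not p or q)) implies (p and (not p or q))):
1. not (Dia Box (p and (not p or q)) implies (p and (not p or q))), u
2. Dia Box (p and (not p or q)), u
3. not (p and (not p or q)), u
4. not (not p or q), u
5. p, u
6. not q, u
7. Box (p and (not p or q)), v
8. p and (not p or q), v
9. p, v
10. not p or q, v
11. q, v
Accessibility: uRu, uRv, vRv
The negation has an open branch (countermodel exists).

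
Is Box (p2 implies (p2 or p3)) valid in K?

Tableau for the negation not Box (p2 implies (p2 or p3)):
1. not Box (p2 implies (p2 or p3)), w0
2. not (p2 implies (p2 or p3)), w1
3. p2, w1
4. not (p2 or p3), w1
5. not p2, w1
6. not p3, w1
Accessibility: w0Rw1
Branch closes: p2 and not p2 both at w1.
All branches of the negation close; one closing branch shown above.

Valid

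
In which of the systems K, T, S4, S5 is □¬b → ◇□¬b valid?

T-tableau for the negation ¬(□¬b → ◇□¬b):
1. ¬(□¬b → ◇□¬b), w0
2. □¬b, w0
3. ¬◇□¬b, w0
4. ¬b, w0
5. ¬□¬b, w0
6. b, w1
7. ¬b, w1
Accessibility: w0Rw0, w0Rw1, w1Rw1
Branch closes: b and ¬b both at w1.
Every branch closes (one shown): valid in T, hence also in S4, S5 (every theorem of T is a theorem of S4 and S5).
K-tableau for the negation ¬(□¬b → ◇□¬b):
1. ¬(□¬b → ◇□¬b), w0
2. □¬b, w0
3. ¬◇□¬b, w0
Complete open branch: countermodel on a K-frame, so not valid in K.

T, S4, S5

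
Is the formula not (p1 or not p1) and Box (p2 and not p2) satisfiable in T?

No, unsatisfiable

1. not (p1 or not p1) and Box (p2 and not p2), u
2. not (p1 or not p1), u
3. Box (p2 and not p2), u
4. not p1, u
5. p1, u
Accessibility: uRu
Branch closes: p1 and not p1 both at u.
(One branch shown.) All branches close.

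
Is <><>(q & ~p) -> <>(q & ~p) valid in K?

Tableau for the negation ~(<><>(q & ~p) -> <>(q & ~p)):
1. ~(<><>(q & ~p) -> <>(q & ~p)), w0
2. <><>(q & ~p), w0
3. ~<>(q & ~p), w0
4. <>(q & ~p), w1
5. ~(q & ~p), w1
6. p, w1
7. q & ~p, w2
8. q, w2
9. ~p, w2
Accessibility: w0Rw1, w1Rw2
The negation has an open branch (countermodel exists).

Not valid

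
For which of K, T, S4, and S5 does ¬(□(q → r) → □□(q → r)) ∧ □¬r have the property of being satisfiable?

T-tableau for the formula:
1. ¬(□(q → r) → □□(q → r)) ∧ □¬r, w0
2. ¬(□(q → r) → □□(q → r)), w0
3. □¬r, w0
4. □(q → r), w0
5. ¬□□(q → r), w0
6. ¬r, w0
7. q → r, w0
8. ¬q, w0
9. ¬□(q → r), w1
10. ¬r, w1
11. q → r, w1
12. ¬q, w1
13. ¬(q → r), w2
14. q, w2
15. ¬r, w2
Accessibility: w0Rw0, w0Rw1, w1Rw1, w1Rw2, w2Rw2
Complete open branch: satisfiable in T, hence also in K (this T-model is also a K-model).
S4-tableau for the formula:
1. ¬(□(q → r) → □□(q → r)) ∧ □¬r, w0
2. ¬(□(q → r) → □□(q → r)), w0
3. □¬r, w0
4. □(q → r), w0
5. ¬□□(q → r), w0
6. ¬r, w0
7. q → r, w0
8. ¬q, w0
9. ¬□(q → r), w1
10. ¬r, w1
11. q → r, w1
12. ¬q, w1
13. ¬(q → r), w2
14. q, w2
15. ¬r, w2
16. q → r, w2
17. r, w2
Accessibility: w0Rw0, w0Rw1, w0Rw2, w1Rw1, w1Rw2, w2Rw2
Branch closes: r and ¬r both at w2.
Every branch closes (one shown): unsatisfiable in S4, hence also in S5 (every S5-frame is an S4-frame).

K, T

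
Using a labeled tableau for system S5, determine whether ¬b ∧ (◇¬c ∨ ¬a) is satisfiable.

Yes, satisfiable

1. ¬b ∧ (◇¬c ∨ ¬a), 0
2. ¬b, 0   [∧-rule on 1]
3. ◇¬c ∨ ¬a, 0   [∧-rule on 1]
4. ¬a, 0   [∨-rule on 3 (branches; this branch)]
Accessibility: 0R0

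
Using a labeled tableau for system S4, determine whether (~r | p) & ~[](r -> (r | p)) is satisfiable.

1. (~r | p) & ~[](r -> (r | p)), w0
2. ~r | p, w0
3. ~[](r -> (r | p)), w0
4. p, w0
5. ~(r -> (r | p)), w1
6. r, w1
7. ~(r | p), w1
8. ~r, w1
9. ~p, w1
Accessibility: w0Rw0, w0Rw1, w1Rw1
Branch closes: r and ~r both at w1.
All branches of the tableau close; one closing branch shown above.

No, unsatisfiable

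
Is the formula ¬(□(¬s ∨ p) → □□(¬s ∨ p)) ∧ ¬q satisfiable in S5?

Unsatisfiable

1. ¬(□(¬s ∨ p) → □□(¬s ∨ p)) ∧ ¬q, u
2. ¬(□(¬s ∨ p) → □□(¬s ∨ p)), u
3. ¬q, u
4. □(¬s ∨ p), u
5. ¬□□(¬s ∨ p), u
6. ¬s ∨ p, u
7. p, u
8. ¬□(¬s ∨ p), v
9. ¬s ∨ p, v
10. p, v
11. ¬(¬s ∨ p), w
12. s, w
13. ¬p, w
14. ¬s ∨ p, w
15. p, w
Accessibility: uRu, uRv, uRw, vRu, vRv, vRw, wRu, wRv, wRw
Branch closes: p and ¬p both at w.
All branches of the tableau close; one closing branch shown above.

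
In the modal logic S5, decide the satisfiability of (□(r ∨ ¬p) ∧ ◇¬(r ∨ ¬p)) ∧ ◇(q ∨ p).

1. (□(r ∨ ¬p) ∧ ◇¬(r ∨ ¬p)) ∧ ◇(q ∨ p), u
2. □(r ∨ ¬p) ∧ ◇¬(r ∨ ¬p), u
3. ◇(q ∨ p), u
4. □(r ∨ ¬p), u
5. ◇¬(r ∨ ¬p), u
6. r ∨ ¬p, u
7. ¬p, u
8. q ∨ p, v
9. r ∨ ¬p, v
10. p, v
11. r, v
12. ¬(r ∨ ¬p), w
13. ¬r, w
14. p, w
15. r ∨ ¬p, w
16. ¬p, w
Accessibility: uRu, uRv, uRw, vRu, vRv, vRw, wRu, wRv, wRw
Branch closes: p and ¬p both at w.
All branches of the tableau close; one closing branch shown above.

Unsatisfiable (every branch closes)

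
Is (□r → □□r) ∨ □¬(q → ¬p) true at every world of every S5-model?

Tableau for the negation ¬((□r → □□r) ∨ □¬(q → ¬p)):
1. ¬((□r → □□r) ∨ □¬(q → ¬p)), 0
2. ¬(□r → □□r), 0   [¬∨-rule on 1]
3. ¬□¬(q → ¬p), 0   [¬∨-rule on 1]
4. □r, 0   [¬→-rule on 2]
5. ¬□□r, 0   [¬→-rule on 2]
6. r, 0   [□-rule on 4 via 0R0]
7. q → ¬p, 1   [¬□-rule on 3: fresh world 1, 0R1]
8. r, 1   [□-rule on 4 via 0R1]
9. ¬p, 1   [→-rule on 7 (branches; this branch)]
10. ¬□r, 2   [¬□-rule on 5: fresh world 2, 0R2]
11. r, 2   [□-rule on 4 via 0R2]
12. ¬r, 3   [¬□-rule on 10: fresh world 3, 2R3]
13. r, 3   [□-rule on 4 via 0R3]
Accessibility: 0R0, 0R1, 0R2, 0R3, 1R0, 1R1, 1R2, 1R3, 2R0, 2R1, 2R2, 2R3, 3R0, 3R1, 3R2, 3R3
Branch closes: r and ¬r both at 3.
Every branch of the negation's tableau closes; the branch above is one of them.

Yes, valid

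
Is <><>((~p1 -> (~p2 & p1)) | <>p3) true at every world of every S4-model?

Tableau for the negation ~<><>((~p1 -> (~p2 & p1)) | <>p3):
1. ~<><>((~p1 -> (~p2 & p1)) | <>p3), u
2. ~<>((~p1 -> (~p2 & p1)) | <>p3), u   [~<>-rule on 1 via uRu]
3. ~((~p1 -> (~p2 & p1)) | <>p3), u   [~<>-rule on 2 via uRu]
4. ~(~p1 -> (~p2 & p1)), u   [~|-rule on 3]
5. ~<>p3, u   [~|-rule on 3]
6. ~p1, u   [~->-rule on 4]
7. ~(~p2 & p1), u   [~->-rule on 4]
8. ~p3, u   [~<>-rule on 5 via uRu]
Accessibility: uRu
The negation has an open branch (countermodel exists).

Not valid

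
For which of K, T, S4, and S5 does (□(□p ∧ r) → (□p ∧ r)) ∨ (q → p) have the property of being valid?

K-tableau for the negation ¬((□(□p ∧ r) → (□p ∧ r)) ∨ (q → p)):
1. ¬((□(□p ∧ r) → (□p ∧ r)) ∨ (q → p)), 0
2. ¬(□(□p ∧ r) → (□p ∧ r)), 0
3. ¬(q → p), 0
4. □(□p ∧ r), 0
5. ¬(□p ∧ r), 0
6. q, 0
7. ¬p, 0
8. ¬r, 0
Complete open branch: countermodel on a K-frame, so not valid in K.
T-tableau for the negation ¬((□(□p ∧ r) → (□p ∧ r)) ∨ (q → p)):
1. ¬((□(□p ∧ r) → (□p ∧ r)) ∨ (q → p)), 0
2. ¬(□(□p ∧ r) → (□p ∧ r)), 0
3. ¬(q → p), 0
4. □(□p ∧ r), 0
5. ¬(□p ∧ r), 0
6. q, 0
7. ¬p, 0
8. □p ∧ r, 0
9. □p, 0
10. r, 0
11. p, 0
Accessibility: 0R0
Branch closes: p and ¬p both at 0.
Every branch closes (one shown): valid in T, hence also in S4, S5 (every theorem of T is a theorem of S4 and S5).

T, S4, S5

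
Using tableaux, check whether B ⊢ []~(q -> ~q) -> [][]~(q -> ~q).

Tableau for the negation ~([]~(q -> ~q) -> [][]~(q -> ~q)):
1. ~([]~(q -> ~q) -> [][]~(q -> ~q)), w0
2. []~(q -> ~q), w0
3. ~[][]~(q -> ~q), w0
4. ~(q -> ~q), w0
5. q, w0
6. ~[]~(q -> ~q), w1
7. ~(q -> ~q), w1
8. q, w1
9. q -> ~q, w2
10. ~q, w2
Accessibility: w0Rw0, w0Rw1, w1Rw0, w1Rw1, w1Rw2, w2Rw1, w2Rw2
The negation has an open branch (countermodel exists).

No, not valid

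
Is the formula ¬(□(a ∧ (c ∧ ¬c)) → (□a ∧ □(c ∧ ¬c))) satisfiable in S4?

1. ¬(□(a ∧ (c ∧ ¬c)) → (□a ∧ □(c ∧ ¬c))), u
2. □(a ∧ (c ∧ ¬c)), u
3. ¬(□a ∧ □(c ∧ ¬c)), u
4. a ∧ (c ∧ ¬c), u
5. a, u
6. c ∧ ¬c, u
7. c, u
8. ¬c, u
Accessibility: uRu
Branch closes: c and ¬c both at u.
(One branch shown.) All branches close.

Unsatisfiable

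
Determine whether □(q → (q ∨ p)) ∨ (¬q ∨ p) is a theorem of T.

Tableau for the negation ¬(□(q → (q ∨ p)) ∨ (¬q ∨ p)):
1. ¬(□(q → (q ∨ p)) ∨ (¬q ∨ p)), w0
2. ¬□(q → (q ∨ p)), w0   [¬∨-rule on 1]
3. ¬(¬q ∨ p), w0   [¬∨-rule on 1]
4. q, w0   [¬∨-rule on 3]
5. ¬p, w0   [¬∨-rule on 3]
6. ¬(q → (q ∨ p)), w1   [¬□-rule on 2: fresh world w1, w0Rw1]
7. q, w1   [¬→-rule on 6]
8. ¬(q ∨ p), w1   [¬→-rule on 6]
9. ¬q, w1   [¬∨-rule on 8]
10. ¬p, w1   [¬∨-rule on 8]
Accessibility: w0Rw0, w0Rw1, w1Rw1
Branch closes: q and ¬q both at w1.
All branches of the negation close; one closing branch shown above.

Valid in T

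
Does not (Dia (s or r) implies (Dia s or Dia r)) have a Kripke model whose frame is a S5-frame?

1. not (Dia (s or r) implies (Dia s or Dia r)), w0
2. Dia (s or r), w0
3. not (Dia s or Dia r), w0
4. not Dia s, w0
5. not Dia r, w0
6. not s, w0
7. not r, w0
8. s or r, w1
9. not s, w1
10. not r, w1
11. r, w1
Accessibility: w0Rw0, w0Rw1, w1Rw0, w1Rw1
Branch closes: r and not r both at w1.
All branches of the tableau close; one closing branch shown above.

No, unsatisfiable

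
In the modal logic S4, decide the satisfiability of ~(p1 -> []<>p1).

1. ~(p1 -> []<>p1), u
2. p1, u
3. ~[]<>p1, u
4. ~<>p1, v
5. ~p1, v
Accessibility: uRu, uRv, vRv

Satisfiable (open branch found)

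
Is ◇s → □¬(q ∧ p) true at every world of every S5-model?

Tableau for the negation ¬(◇s → □¬(q ∧ p)):
1. ¬(◇s → □¬(q ∧ p)), w0
2. ◇s, w0
3. ¬□¬(q ∧ p), w0
4. s, w1
5. q ∧ p, w2
6. q, w2
7. p, w2
Accessibility: w0Rw0, w0Rw1, w0Rw2, w1Rw0, w1Rw1, w1Rw2, w2Rw0, w2Rw1, w2Rw2
The negation has an open branch (countermodel exists).

No, not valid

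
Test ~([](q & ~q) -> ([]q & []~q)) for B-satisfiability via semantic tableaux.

Unsatisfiable

1. ~([](q & ~q) -> ([]q & []~q)), 0
2. [](q & ~q), 0
3. ~([]q & []~q), 0
4. q & ~q, 0
5. q, 0
6. ~q, 0
Accessibility: 0R0
Branch closes: q and ~q both at 0.
(One branch shown.) All branches close.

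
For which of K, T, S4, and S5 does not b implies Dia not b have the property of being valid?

T, S4, S5

T-tableau for the negation not (not b implies Dia not b):
1. not (not b implies Dia not b), 0
2. not b, 0
3. not Dia not b, 0
4. b, 0
Accessibility: 0R0
Branch closes: b and not b both at 0.
Every branch closes (one shown): valid in T, hence also in S4, S5 (every theorem of T is a theorem of S4 and S5).
K-tableau for the negation not (not b implies Dia not b):
1. not (not b implies Dia not b), 0
2. not b, 0
3. not Dia not b, 0
Complete open branch: countermodel on a K-frame, so not valid in K.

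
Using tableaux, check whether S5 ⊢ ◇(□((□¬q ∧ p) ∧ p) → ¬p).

Invalid (countermodel exists)

Tableau for the negation ¬◇(□((□¬q ∧ p) ∧ p) → ¬p):
1. ¬◇(□((□¬q ∧ p) ∧ p) → ¬p), w0
2. ¬(□((□¬q ∧ p) ∧ p) → ¬p), w0
3. □((□¬q ∧ p) ∧ p), w0
4. p, w0
5. (□¬q ∧ p) ∧ p, w0
6. □¬q ∧ p, w0
7. □¬q, w0
8. ¬q, w0
Accessibility: w0Rw0
The negation has an open branch (countermodel exists).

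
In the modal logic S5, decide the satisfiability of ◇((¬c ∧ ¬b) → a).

1. ◇((¬c ∧ ¬b) → a), w0
2. (¬c ∧ ¬b) → a, w1   [◇-rule on 1: fresh world w1, w0Rw1]
3. a, w1   [→-rule on 2 (branches; this branch)]
Accessibility: w0Rw0, w0Rw1, w1Rw0, w1Rw1

Yes, satisfiable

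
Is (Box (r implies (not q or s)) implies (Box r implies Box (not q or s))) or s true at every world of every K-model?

Tableau for the negation not ((Box (r implies (not q or s)) implies (Box r implies Box (not q or s))) or s):
1. not ((Box (r implies (not q or s)) implies (Box r implies Box (not q or s))) or s), w0
2. not (Box (r implies (not q or s)) implies (Box r implies Box (not q or s))), w0
3. not s, w0
4. Box (r implies (not q or s)), w0
5. not (Box r implies Box (not q or s)), w0
6. Box r, w0
7. not Box (not q or s), w0
8. not (not q or s), w1
9. q, w1
10. not s, w1
11. r implies (not q or s), w1
12. r, w1
13. not q or s, w1
14. s, w1
Accessibility: w0Rw1
Branch closes: s and not s both at w1.
All branches of the negation close; one closing branch shown above.

Valid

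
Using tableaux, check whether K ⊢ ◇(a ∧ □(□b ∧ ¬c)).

Tableau for the negation ¬◇(a ∧ □(□b ∧ ¬c)):
1. ¬◇(a ∧ □(□b ∧ ¬c)), u
The negation has an open branch (countermodel exists).

Invalid (countermodel exists)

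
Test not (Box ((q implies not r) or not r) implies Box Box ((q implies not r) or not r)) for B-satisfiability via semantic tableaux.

1. not (Box ((q implies not r) or not r) implies Box Box ((q implies not r) or not r)), w0
2. Box ((q implies not r) or not r), w0
3. not Box Box ((q implies not r) or not r), w0
4. (q implies not r) or not r, w0
5. not r, w0
6. not Box ((q implies not r) or not r), w1
7. (q implies not r) or not r, w1
8. not r, w1
9. not ((q implies not r) or not r), w2
10. not (q implies not r), w2
11. r, w2
12. q, w2
Accessibility: w0Rw0, w0Rw1, w1Rw0, w1Rw1, w1Rw2, w2Rw1, w2Rw2

Satisfiable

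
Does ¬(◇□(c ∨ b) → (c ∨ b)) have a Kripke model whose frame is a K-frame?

1. ¬(◇□(c ∨ b) → (c ∨ b)), u
2. ◇□(c ∨ b), u
3. ¬(c ∨ b), u
4. ¬c, u
5. ¬b, u
6. □(c ∨ b), v
Accessibility: uRv

Satisfiable (open branch found)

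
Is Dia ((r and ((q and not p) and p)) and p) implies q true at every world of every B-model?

Tableau for the negation not (Dia ((r and ((q and not p) and p)) and p) implies q):
1. not (Dia ((r and ((q and not p) and p)) and p) implies q), 0
2. Dia ((r and ((q and not p) and p)) and p), 0
3. not q, 0
4. (r and ((q and not p) and p)) and p, 1
5. r and ((q and not p) and p), 1
6. p, 1
7. r, 1
8. (q and not p) and p, 1
9. q and not p, 1
10. q, 1
11. not p, 1
Accessibility: 0R0, 0R1, 1R0, 1R1
Branch closes: p and not p both at 1.
Every branch of the negation's tableau closes; the branch above is one of them.

Yes, valid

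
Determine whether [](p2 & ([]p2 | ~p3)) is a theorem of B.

Tableau for the negation ~[](p2 & ([]p2 | ~p3)):
1. ~[](p2 & ([]p2 | ~p3)), u
2. ~(p2 & ([]p2 | ~p3)), v
3. ~([]p2 | ~p3), v
4. ~[]p2, v
5. p3, v
6. ~p2, w
Accessibility: uRu, uRv, vRu, vRv, vRw, wRv, wRw
The negation has an open branch (countermodel exists).

No, not valid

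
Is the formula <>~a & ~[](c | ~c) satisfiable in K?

1. <>~a & ~[](c | ~c), u
2. <>~a, u   [&-rule on 1]
3. ~[](c | ~c), u   [&-rule on 1]
4. ~a, v   [<>-rule on 2: fresh world v, uRv]
5. ~(c | ~c), w   [~[]-rule on 3: fresh world w, uRw]
6. ~c, w   [~|-rule on 5]
7. c, w   [~|-rule on 5]
Accessibility: uRv, uRw
Branch closes: c and ~c both at w.
All branches of the tableau close; one closing branch shown above.

No, unsatisfiable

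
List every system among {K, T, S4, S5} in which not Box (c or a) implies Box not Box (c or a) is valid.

S5

S5-tableau for the negation not (not Box (c or a) implies Box not Box (c or a)):
1. not (not Box (c or a) implies Box not Box (c or a)), 0
2. not Box (c or a), 0
3. not Box not Box (c or a), 0
4. not (c or a), 1
5. not c, 1
6. not a, 1
7. Box (c or a), 2
8. c or a, 0
9. c or a, 1
10. c or a, 2
11. a, 0
12. a, 1
Accessibility: 0R0, 0R1, 0R2, 1R0, 1R1, 1R2, 2R0, 2R1, 2R2
Branch closes: a and not a both at 1.
Every branch closes (one shown): valid in S5.
S4-tableau for the negation not (not Box (c or a) implies Box not Box (c or a)):
1. not (not Box (c or a) implies Box not Box (c or a)), 0
2. not Box (c or a), 0
3. not Box not Box (c or a), 0
4. not (c or a), 1
5. not c, 1
6. not a, 1
7. Box (c or a), 2
8. c or a, 2
9. a, 2
Accessibility: 0R0, 0R1, 0R2, 1R1, 2R2
Complete open branch: countermodel on an S4-frame, so not valid in S4, nor in K, T (the same frame is also a K-frame and a T-frame).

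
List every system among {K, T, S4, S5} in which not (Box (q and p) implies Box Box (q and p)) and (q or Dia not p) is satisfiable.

T-tableau for the formula:
1. not (Box (q and p) implies Box Box (q and p)) and (q or Dia not p), w0
2. not (Box (q and p) implies Box Box (q and p)), w0   [and-rule on 1]
3. q or Dia not p, w0   [and-rule on 1]
4. Box (q and p), w0   [neg-implies-rule on 2]
5. not Box Box (q and p), w0   [neg-implies-rule on 2]
6. q and p, w0   [Box-rule on 4 via w0Rw0]
7. q, w0   [and-rule on 6]
8. p, w0   [and-rule on 6]
9. not Box (q and p), w1   [neg-Box-rule on 5: fresh world w1, w0Rw1]
10. q and p, w1   [Box-rule on 4 via w0Rw1]
11. q, w1   [and-rule on 10]
12. p, w1   [and-rule on 10]
13. not (q and p), w2   [neg-Box-rule on 9: fresh world w2, w1Rw2]
14. not p, w2   [neg-and-rule on 13 (branches; this branch)]
Accessibility: w0Rw0, w0Rw1, w1Rw1, w1Rw2, w2Rw2
Complete open branch: satisfiable in T, hence also in K (this T-model is also a K-model).
S4-tableau for the formula:
1. not (Box (q and p) implies Box Box (q and p)) and (q or Dia not p), w0
2. not (Box (q and p) implies Box Box (q and p)), w0   [and-rule on 1]
3. q or Dia not p, w0   [and-rule on 1]
4. Box (q and p), w0   [neg-implies-rule on 2]
5. not Box Box (q and p), w0   [neg-implies-rule on 2]
6. q and p, w0   [Box-rule on 4 via w0Rw0]
7. q, w0   [and-rule on 6]
8. p, w0   [and-rule on 6]
9. not Box (q and p), w1   [neg-Box-rule on 5: fresh world w1, w0Rw1]
10. q and p, w1   [Box-rule on 4 via w0Rw1]
11. q, w1   [and-rule on 10]
12. p, w1   [and-rule on 10]
13. not (q and p), w2   [neg-Box-rule on 9: fresh world w2, w1Rw2]
14. q and p, w2   [Box-rule on 4 via w0Rw2]
15. q, w2   [and-rule on 14]
16. p, w2   [and-rule on 14]
17. not p, w2   [neg-and-rule on 13 (branches; this branch)]
Accessibility: w0Rw0, w0Rw1, w0Rw2, w1Rw1, w1Rw2, w2Rw2
Branch closes: p and not p both at w2.
Every branch closes (one shown): unsatisfiable in S4, hence also in S5 (every S5-frame is an S4-frame).

K, T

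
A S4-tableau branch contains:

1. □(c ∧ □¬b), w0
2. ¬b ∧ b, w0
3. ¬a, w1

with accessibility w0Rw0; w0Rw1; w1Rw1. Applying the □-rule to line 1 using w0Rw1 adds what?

c ∧ □¬b, w1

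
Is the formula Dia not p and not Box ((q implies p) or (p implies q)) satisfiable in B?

1. Dia not p and not Box ((q implies p) or (p implies q)), w0
2. Dia not p, w0
3. not Box ((q implies p) or (p implies q)), w0
4. not p, w1
5. not ((q implies p) or (p implies q)), w2
6. not (q implies p), w2
7. not (p implies q), w2
8. q, w2
9. not p, w2
10. p, w2
11. not q, w2
Accessibility: w0Rw0, w0Rw1, w0Rw2, w1Rw0, w1Rw1, w2Rw0, w2Rw2
Branch closes: p and not p both at w2.
All branches of the tableau close; one closing branch shown above.

No, unsatisfiable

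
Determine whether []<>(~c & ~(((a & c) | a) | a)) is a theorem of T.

Tableau for the negation ~[]<>(~c & ~(((a & c) | a) | a)):
1. ~[]<>(~c & ~(((a & c) | a) | a)), u
2. ~<>(~c & ~(((a & c) | a) | a)), v
3. ~(~c & ~(((a & c) | a) | a)), v
4. ((a & c) | a) | a, v
5. a, v
Accessibility: uRu, uRv, vRv
The negation has an open branch (countermodel exists).

Invalid (countermodel exists)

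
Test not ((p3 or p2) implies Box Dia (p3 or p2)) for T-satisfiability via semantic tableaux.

Satisfiable (open branch found)

1. not ((p3 or p2) implies Box Dia (p3 or p2)), 0
2. p3 or p2, 0   [neg-implies-rule on 1]
3. not Box Dia (p3 or p2), 0   [neg-implies-rule on 1]
4. p2, 0   [or-rule on 2 (branches; this branch)]
5. not Dia (p3 or p2), 1   [neg-Box-rule on 3: fresh world 1, 0R1]
6. not (p3 or p2), 1   [neg-Dia-rule on 5 via 1R1]
7. not p3, 1   [neg-or-rule on 6]
8. not p2, 1   [neg-or-rule on 6]
Accessibility: 0R0, 0R1, 1R1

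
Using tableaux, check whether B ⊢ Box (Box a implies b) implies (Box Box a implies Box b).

Tableau for the negation not (Box (Box a implies b) implies (Box Box a implies Box b)):
1. not (Box (Box a implies b) implies (Box Box a implies Box b)), w0
2. Box (Box a implies b), w0
3. not (Box Box a implies Box b), w0
4. Box Box a, w0
5. not Box b, w0
6. Box a implies b, w0
7. Box a, w0
8. a, w0
9. not Box a, w0
10. not b, w1
11. Box a implies b, w1
12. Box a, w1
13. a, w1
14. not Box a, w1
15. not a, w2
16. Box a implies b, w2
17. Box a, w2
18. a, w2
Accessibility: w0Rw0, w0Rw1, w0Rw2, w1Rw0, w1Rw1, w2Rw0, w2Rw2
Branch closes: a and not a both at w2.
Every branch of the negation's tableau closes; the branch above is one of them.

Yes, valid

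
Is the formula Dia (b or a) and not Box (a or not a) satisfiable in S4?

Unsatisfiable (every branch closes)

1. Dia (b or a) and not Box (a or not a), 0
2. Dia (b or a), 0   [and-rule on 1]
3. not Box (a or not a), 0   [and-rule on 1]
4. b or a, 1   [Dia-rule on 2: fresh world 1, 0R1]
5. a, 1   [or-rule on 4 (branches; this branch)]
6. not (a or not a), 2   [neg-Box-rule on 3: fresh world 2, 0R2]
7. not a, 2   [neg-or-rule on 6]
8. a, 2   [neg-or-rule on 6]
Accessibility: 0R0, 0R1, 0R2, 1R1, 2R2
Branch closes: a and not a both at 2.
(One branch shown.) All branches close.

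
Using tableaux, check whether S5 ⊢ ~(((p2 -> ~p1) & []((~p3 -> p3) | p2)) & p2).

Not valid

Tableau for the negation ((p2 -> ~p1) & []((~p3 -> p3) | p2)) & p2:
1. ((p2 -> ~p1) & []((~p3 -> p3) | p2)) & p2, u
2. (p2 -> ~p1) & []((~p3 -> p3) | p2), u   [&-rule on 1]
3. p2, u   [&-rule on 1]
4. p2 -> ~p1, u   [&-rule on 2]
5. []((~p3 -> p3) | p2), u   [&-rule on 2]
6. (~p3 -> p3) | p2, u   [[]-rule on 5 via uRu]
7. ~p1, u   [->-rule on 4 (branches; this branch)]
Accessibility: uRu
The negation has an open branch (countermodel exists).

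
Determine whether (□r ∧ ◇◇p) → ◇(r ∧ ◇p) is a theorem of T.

Valid in T

Tableau for the negation ¬((□r ∧ ◇◇p) → ◇(r ∧ ◇p)):
1. ¬((□r ∧ ◇◇p) → ◇(r ∧ ◇p)), 0
2. □r ∧ ◇◇p, 0
3. ¬◇(r ∧ ◇p), 0
4. □r, 0
5. ◇◇p, 0
6. ¬(r ∧ ◇p), 0
7. r, 0
8. ¬◇p, 0
9. ¬p, 0
10. ◇p, 1
11. ¬(r ∧ ◇p), 1
12. r, 1
13. ¬p, 1
14. ¬◇p, 1
15. p, 2
16. ¬p, 2
Accessibility: 0R0, 0R1, 1R1, 1R2, 2R2
Branch closes: p and ¬p both at 2.
Every branch of the negation's tableau closes; the branch above is one of them.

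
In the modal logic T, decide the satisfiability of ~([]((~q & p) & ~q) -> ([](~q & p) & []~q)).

No, unsatisfiable

1. ~([]((~q & p) & ~q) -> ([](~q & p) & []~q)), w0
2. []((~q & p) & ~q), w0
3. ~([](~q & p) & []~q), w0
4. (~q & p) & ~q, w0
5. ~q & p, w0
6. ~q, w0
7. p, w0
8. ~[](~q & p), w0
9. ~(~q & p), w1
10. (~q & p) & ~q, w1
11. ~q & p, w1
12. ~q, w1
13. p, w1
14. ~p, w1
Accessibility: w0Rw0, w0Rw1, w1Rw1
Branch closes: p and ~p both at w1.
Every branch closes; the branch above is one of them.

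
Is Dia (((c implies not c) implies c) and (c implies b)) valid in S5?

Invalid (countermodel exists)

Tableau for the negation not Dia (((c implies not c) implies c) and (c implies b)):
1. not Dia (((c implies not c) implies c) and (c implies b)), u
2. not (((c implies not c) implies c) and (c implies b)), u   [neg-Dia-rule on 1 via uRu]
3. not (c implies b), u   [neg-and-rule on 2 (branches; this branch)]
4. c, u   [neg-implies-rule on 3]
5. not b, u   [neg-implies-rule on 3]
Accessibility: uRu
The negation has an open branch (countermodel exists).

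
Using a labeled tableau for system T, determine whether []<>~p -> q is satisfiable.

1. []<>~p -> q, 0
2. q, 0   [->-rule on 1 (branches; this branch)]
Accessibility: 0R0

Yes, satisfiable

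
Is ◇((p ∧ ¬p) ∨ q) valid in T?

No, not valid

Tableau for the negation ¬◇((p ∧ ¬p) ∨ q):
1. ¬◇((p ∧ ¬p) ∨ q), 0
2. ¬((p ∧ ¬p) ∨ q), 0   [¬◇-rule on 1 via 0R0]
3. ¬(p ∧ ¬p), 0   [¬∨-rule on 2]
4. ¬q, 0   [¬∨-rule on 2]
5. p, 0   [¬∧-rule on 3 (branches; this branch)]
Accessibility: 0R0
The negation has an open branch (countermodel exists).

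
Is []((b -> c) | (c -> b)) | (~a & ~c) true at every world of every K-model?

Tableau for the negation ~([]((b -> c) | (c -> b)) | (~a & ~c)):
1. ~([]((b -> c) | (c -> b)) | (~a & ~c)), 0
2. ~[]((b -> c) | (c -> b)), 0
3. ~(~a & ~c), 0
4. c, 0
5. ~((b -> c) | (c -> b)), 1
6. ~(b -> c), 1
7. ~(c -> b), 1
8. b, 1
9. ~c, 1
10. c, 1
11. ~b, 1
Accessibility: 0R1
Branch closes: c and ~c both at 1.
Every branch of the negation's tableau closes; the branch above is one of them.

Yes, valid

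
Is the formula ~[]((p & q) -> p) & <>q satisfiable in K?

No, unsatisfiable

1. ~[]((p & q) -> p) & <>q, w0
2. ~[]((p & q) -> p), w0
3. <>q, w0
4. ~((p & q) -> p), w1
5. p & q, w1
6. ~p, w1
7. p, w1
8. q, w1
Accessibility: w0Rw1
Branch closes: p and ~p both at w1.
(One branch shown.) All branches close.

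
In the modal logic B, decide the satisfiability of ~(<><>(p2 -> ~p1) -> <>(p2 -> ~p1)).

1. ~(<><>(p2 -> ~p1) -> <>(p2 -> ~p1)), w0
2. <><>(p2 -> ~p1), w0
3. ~<>(p2 -> ~p1), w0
4. ~(p2 -> ~p1), w0
5. p2, w0
6. p1, w0
7. <>(p2 -> ~p1), w1
8. ~(p2 -> ~p1), w1
9. p2, w1
10. p1, w1
11. p2 -> ~p1, w2
12. ~p1, w2
Accessibility: w0Rw0, w0Rw1, w1Rw0, w1Rw1, w1Rw2, w2Rw1, w2Rw2

Satisfiable (open branch found)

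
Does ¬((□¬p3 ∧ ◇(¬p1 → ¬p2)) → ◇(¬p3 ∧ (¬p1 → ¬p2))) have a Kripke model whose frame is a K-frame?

Unsatisfiable

1. ¬((□¬p3 ∧ ◇(¬p1 → ¬p2)) → ◇(¬p3 ∧ (¬p1 → ¬p2))), w0
2. □¬p3 ∧ ◇(¬p1 → ¬p2), w0
3. ¬◇(¬p3 ∧ (¬p1 → ¬p2)), w0
4. □¬p3, w0
5. ◇(¬p1 → ¬p2), w0
6. ¬p1 → ¬p2, w1
7. ¬(¬p3 ∧ (¬p1 → ¬p2)), w1
8. ¬p3, w1
9. ¬p2, w1
10. ¬(¬p1 → ¬p2), w1
11. ¬p1, w1
12. p2, w1
Accessibility: w0Rw1
Branch closes: p2 and ¬p2 both at w1.
All branches of the tableau close; one closing branch shown above.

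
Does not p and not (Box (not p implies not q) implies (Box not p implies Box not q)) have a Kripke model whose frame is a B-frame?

1. not p and not (Box (not p implies not q) implies (Box not p implies Box not q)), 0
2. not p, 0
3. not (Box (not p implies not q) implies (Box not p implies Box not q)), 0
4. Box (not p implies not q), 0
5. not (Box not p implies Box not q), 0
6. Box not p, 0
7. not Box not q, 0
8. not p implies not q, 0
9. not q, 0
10. q, 1
11. not p implies not q, 1
12. not p, 1
13. not q, 1
Accessibility: 0R0, 0R1, 1R0, 1R1
Branch closes: q and not q both at 1.
All branches of the tableau close; one closing branch shown above.

No, unsatisfiable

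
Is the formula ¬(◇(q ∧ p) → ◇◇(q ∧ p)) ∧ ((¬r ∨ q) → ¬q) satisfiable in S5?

1. ¬(◇(q ∧ p) → ◇◇(q ∧ p)) ∧ ((¬r ∨ q) → ¬q), u
2. ¬(◇(q ∧ p) → ◇◇(q ∧ p)), u
3. (¬r ∨ q) → ¬q, u
4. ◇(q ∧ p), u
5. ¬◇◇(q ∧ p), u
6. ¬◇(q ∧ p), u
7. ¬(q ∧ p), u
8. ¬(¬r ∨ q), u
9. r, u
10. ¬q, u
11. ¬p, u
12. q ∧ p, v
13. q, v
14. p, v
15. ¬◇(q ∧ p), v
16. ¬(q ∧ p), v
17. ¬p, v
Accessibility: uRu, uRv, vRu, vRv
Branch closes: p and ¬p both at v.
Every branch closes; the branch above is one of them.

Unsatisfiable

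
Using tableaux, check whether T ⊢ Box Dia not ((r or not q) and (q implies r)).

Tableau for the negation not Box Dia not ((r or not q) and (q implies r)):
1. not Box Dia not ((r or not q) and (q implies r)), 0
2. not Dia not ((r or not q) and (q implies r)), 1
3. (r or not q) and (q implies r), 1
4. r or not q, 1
5. q implies r, 1
6. not q, 1
7. r, 1
Accessibility: 0R0, 0R1, 1R1
The negation has an open branch (countermodel exists).

No, not valid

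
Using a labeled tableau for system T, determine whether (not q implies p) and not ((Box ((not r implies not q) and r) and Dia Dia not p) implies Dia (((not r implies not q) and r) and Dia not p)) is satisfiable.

Unsatisfiable

1. (not q implies p) and not ((Box ((not r implies not q) and r) and Dia Dia not p) implies Dia (((not r implies not q) and r) and Dia not p)), w0
2. not q implies p, w0
3. not ((Box ((not r implies not q) and r) and Dia Dia not p) implies Dia (((not r implies not q) and r) and Dia not p)), w0
4. Box ((not r implies not q) and r) and Dia Dia not p, w0
5. not Dia (((not r implies not q) and r) and Dia not p), w0
6. Box ((not r implies not q) and r), w0
7. Dia Dia not p, w0
8. not (((not r implies not q) and r) and Dia not p), w0
9. (not r implies not q) and r, w0
10. not r implies not q, w0
11. r, w0
12. q, w0
13. not Dia not p, w0
14. p, w0
15. Dia not p, w1
16. not (((not r implies not q) and r) and Dia not p), w1
17. (not r implies not q) and r, w1
18. not r implies not q, w1
19. r, w1
20. p, w1
21. not Dia not p, w1
22. not q, w1
23. not p, w2
24. p, w2
Accessibility: w0Rw0, w0Rw1, w1Rw1, w1Rw2, w2Rw2
Branch closes: p and not p both at w2.
(One branch shown.) All branches close.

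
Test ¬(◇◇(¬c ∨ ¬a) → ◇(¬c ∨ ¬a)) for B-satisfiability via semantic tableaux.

Satisfiable (open branch found)

1. ¬(◇◇(¬c ∨ ¬a) → ◇(¬c ∨ ¬a)), w0
2. ◇◇(¬c ∨ ¬a), w0
3. ¬◇(¬c ∨ ¬a), w0
4. ¬(¬c ∨ ¬a), w0
5. c, w0
6. a, w0
7. ◇(¬c ∨ ¬a), w1
8. ¬(¬c ∨ ¬a), w1
9. c, w1
10. a, w1
11. ¬c ∨ ¬a, w2
12. ¬a, w2
Accessibility: w0Rw0, w0Rw1, w1Rw0, w1Rw1, w1Rw2, w2Rw1, w2Rw2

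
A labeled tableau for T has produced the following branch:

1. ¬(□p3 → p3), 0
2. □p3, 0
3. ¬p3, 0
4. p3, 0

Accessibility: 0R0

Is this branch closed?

Both p3 and ¬p3 appear at 0.

Closed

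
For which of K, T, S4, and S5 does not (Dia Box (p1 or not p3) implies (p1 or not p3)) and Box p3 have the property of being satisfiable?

S4-tableau for the formula:
1. not (Dia Box (p1 or not p3) implies (p1 or not p3)) and Box p3, 0
2. not (Dia Box (p1 or not p3) implies (p1 or not p3)), 0
3. Box p3, 0
4. Dia Box (p1 or not p3), 0
5. not (p1 or not p3), 0
6. not p1, 0
7. p3, 0
8. Box (p1 or not p3), 1
9. p3, 1
10. p1 or not p3, 1
11. p1, 1
Accessibility: 0R0, 0R1, 1R1
Complete open branch: satisfiable in S4, hence also in K, T (this S4-model is also a K-model and a T-model).
S5-tableau for the formula:
1. not (Dia Box (p1 or not p3) implies (p1 or not p3)) and Box p3, 0
2. not (Dia Box (p1 or not p3) implies (p1 or not p3)), 0
3. Box p3, 0
4. Dia Box (p1 or not p3), 0
5. not (p1 or not p3), 0
6. not p1, 0
7. p3, 0
8. Box (p1 or not p3), 1
9. p3, 1
10. p1 or not p3, 0
11. p1 or not p3, 1
12. not p3, 0
Accessibility: 0R0, 0R1, 1R0, 1R1
Branch closes: p3 and not p3 both at 0.
Every branch closes (one shown): unsatisfiable in S5.

K, T, S4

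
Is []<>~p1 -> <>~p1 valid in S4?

Valid in S4

Tableau for the negation ~([]<>~p1 -> <>~p1):
1. ~([]<>~p1 -> <>~p1), 0
2. []<>~p1, 0
3. ~<>~p1, 0
4. <>~p1, 0
5. p1, 0
6. ~p1, 1
7. <>~p1, 1
8. p1, 1
Accessibility: 0R0, 0R1, 1R1
Branch closes: p1 and ~p1 both at 1.
All branches of the negation close; one closing branch shown above.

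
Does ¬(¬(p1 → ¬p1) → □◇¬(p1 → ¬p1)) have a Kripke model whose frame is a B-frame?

No, unsatisfiable

1. ¬(¬(p1 → ¬p1) → □◇¬(p1 → ¬p1)), 0
2. ¬(p1 → ¬p1), 0
3. ¬□◇¬(p1 → ¬p1), 0
4. p1, 0
5. ¬◇¬(p1 → ¬p1), 1
6. p1 → ¬p1, 0
7. p1 → ¬p1, 1
8. ¬p1, 0
Accessibility: 0R0, 0R1, 1R0, 1R1
Branch closes: p1 and ¬p1 both at 0.
Every branch closes; the branch above is one of them.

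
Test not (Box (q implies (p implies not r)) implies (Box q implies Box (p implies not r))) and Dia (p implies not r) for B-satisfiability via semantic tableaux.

No, unsatisfiable

1. not (Box (q implies (p implies not r)) implies (Box q implies Box (p implies not r))) and Dia (p implies not r), w0
2. not (Box (q implies (p implies not r)) implies (Box q implies Box (p implies not r))), w0
3. Dia (p implies not r), w0
4. Box (q implies (p implies not r)), w0
5. not (Box q implies Box (p implies not r)), w0
6. Box q, w0
7. not Box (p implies not r), w0
8. q implies (p implies not r), w0
9. q, w0
10. p implies not r, w0
11. not r, w0
12. p implies not r, w1
13. q implies (p implies not r), w1
14. q, w1
15. not r, w1
16. not (p implies not r), w2
17. p, w2
18. r, w2
19. q implies (p implies not r), w2
20. q, w2
21. p implies not r, w2
22. not r, w2
Accessibility: w0Rw0, w0Rw1, w0Rw2, w1Rw0, w1Rw1, w2Rw0, w2Rw2
Branch closes: r and not r both at w2.
All branches of the tableau close; one closing branch shown above.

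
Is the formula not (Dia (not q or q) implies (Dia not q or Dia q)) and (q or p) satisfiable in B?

Unsatisfiable

1. not (Dia (not q or q) implies (Dia not q or Dia q)) and (q or p), 0
2. not (Dia (not q or q) implies (Dia not q or Dia q)), 0
3. q or p, 0
4. Dia (not q or q), 0
5. not (Dia not q or Dia q), 0
6. not Dia not q, 0
7. not Dia q, 0
8. q, 0
9. not q, 0
Accessibility: 0R0
Branch closes: q and not q both at 0.
All branches of the tableau close; one closing branch shown above.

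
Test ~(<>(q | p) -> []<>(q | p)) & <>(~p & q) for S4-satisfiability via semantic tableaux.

Satisfiable

1. ~(<>(q | p) -> []<>(q | p)) & <>(~p & q), w0
2. ~(<>(q | p) -> []<>(q | p)), w0
3. <>(~p & q), w0
4. <>(q | p), w0
5. ~[]<>(q | p), w0
6. ~p & q, w1
7. ~p, w1
8. q, w1
9. q | p, w2
10. p, w2
11. ~<>(q | p), w3
12. ~(q | p), w3
13. ~q, w3
14. ~p, w3
Accessibility: w0Rw0, w0Rw1, w0Rw2, w0Rw3, w1Rw1, w2Rw2, w3Rw3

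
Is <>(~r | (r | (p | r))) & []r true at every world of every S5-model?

Tableau for the negation ~(<>(~r | (r | (p | r))) & []r):
1. ~(<>(~r | (r | (p | r))) & []r), 0
2. ~[]r, 0
3. ~r, 1
Accessibility: 0R0, 0R1, 1R0, 1R1
The negation has an open branch (countermodel exists).

Invalid (countermodel exists)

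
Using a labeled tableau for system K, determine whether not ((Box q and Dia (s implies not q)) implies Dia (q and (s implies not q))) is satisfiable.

Unsatisfiable

1. not ((Box q and Dia (s implies not q)) implies Dia (q and (s implies not q))), 0
2. Box q and Dia (s implies not q), 0   [neg-implies-rule on 1]
3. not Dia (q and (s implies not q)), 0   [neg-implies-rule on 1]
4. Box q, 0   [and-rule on 2]
5. Dia (s implies not q), 0   [and-rule on 2]
6. s implies not q, 1   [Dia-rule on 5: fresh world 1, 0R1]
7. not (q and (s implies not q)), 1   [neg-Dia-rule on 3 via 0R1]
8. q, 1   [Box-rule on 4 via 0R1]
9. not s, 1   [implies-rule on 6 (branches; this branch)]
10. not (s implies not q), 1   [neg-and-rule on 7 (branches; this branch)]
11. s, 1   [neg-implies-rule on 10]
Accessibility: 0R1
Branch closes: s and not s both at 1.
(One branch shown.) All branches close.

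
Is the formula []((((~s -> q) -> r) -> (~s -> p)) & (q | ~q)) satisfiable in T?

1. []((((~s -> q) -> r) -> (~s -> p)) & (q | ~q)), w0
2. (((~s -> q) -> r) -> (~s -> p)) & (q | ~q), w0   [[]-rule on 1 via w0Rw0]
3. ((~s -> q) -> r) -> (~s -> p), w0   [&-rule on 2]
4. q | ~q, w0   [&-rule on 2]
5. ~s -> p, w0   [->-rule on 3 (branches; this branch)]
6. ~q, w0   [|-rule on 4 (branches; this branch)]
7. p, w0   [->-rule on 5 (branches; this branch)]
Accessibility: w0Rw0

Yes, satisfiable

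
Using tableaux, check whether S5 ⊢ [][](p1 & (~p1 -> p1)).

Invalid (countermodel exists)

Tableau for the negation ~[][](p1 & (~p1 -> p1)):
1. ~[][](p1 & (~p1 -> p1)), 0
2. ~[](p1 & (~p1 -> p1)), 1   [~[]-rule on 1: fresh world 1, 0R1]
3. ~(p1 & (~p1 -> p1)), 2   [~[]-rule on 2: fresh world 2, 1R2]
4. ~(~p1 -> p1), 2   [~&-rule on 3 (branches; this branch)]
5. ~p1, 2   [~->-rule on 4]
Accessibility: 0R0, 0R1, 0R2, 1R0, 1R1, 1R2, 2R0, 2R1, 2R2
The negation has an open branch (countermodel exists).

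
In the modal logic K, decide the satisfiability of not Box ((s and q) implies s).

1. not Box ((s and q) implies s), u
2. not ((s and q) implies s), v   [neg-Box-rule on 1: fresh world v, uRv]
3. s and q, v   [neg-implies-rule on 2]
4. not s, v   [neg-implies-rule on 2]
5. s, v   [and-rule on 3]
6. q, v   [and-rule on 3]
Accessibility: uRv
Branch closes: s and not s both at v.
All branches of the tableau close; one closing branch shown above.

Unsatisfiable (every branch closes)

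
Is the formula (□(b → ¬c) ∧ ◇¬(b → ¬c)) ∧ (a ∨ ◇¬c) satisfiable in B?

No, unsatisfiable

1. (□(b → ¬c) ∧ ◇¬(b → ¬c)) ∧ (a ∨ ◇¬c), w0
2. □(b → ¬c) ∧ ◇¬(b → ¬c), w0
3. a ∨ ◇¬c, w0
4. □(b → ¬c), w0
5. ◇¬(b → ¬c), w0
6. b → ¬c, w0
7. ◇¬c, w0
8. ¬c, w0
9. ¬(b → ¬c), w1
10. b, w1
11. c, w1
12. b → ¬c, w1
13. ¬c, w1
Accessibility: w0Rw0, w0Rw1, w1Rw0, w1Rw1
Branch closes: c and ¬c both at w1.
All branches of the tableau close; one closing branch shown above.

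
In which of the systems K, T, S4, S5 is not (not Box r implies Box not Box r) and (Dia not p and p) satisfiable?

K, T, S4

S4-tableau for the formula:
1. not (not Box r implies Box not Box r) and (Dia not p and p), 0
2. not (not Box r implies Box not Box r), 0
3. Dia not p and p, 0
4. not Box r, 0
5. not Box not Box r, 0
6. Dia not p, 0
7. p, 0
8. not r, 1
9. Box r, 2
10. r, 2
11. not p, 3
Accessibility: 0R0, 0R1, 0R2, 0R3, 1R1, 2R2, 3R3
Complete open branch: satisfiable in S4, hence also in K, T (this S4-model is also a K-model and a T-model).
S5-tableau for the formula:
1. not (not Box r implies Box not Box r) and (Dia not p and p), 0
2. not (not Box r implies Box not Box r), 0
3. Dia not p and p, 0
4. not Box r, 0
5. not Box not Box r, 0
6. Dia not p, 0
7. p, 0
8. not r, 1
9. Box r, 2
10. r, 0
11. r, 1
Accessibility: 0R0, 0R1, 0R2, 1R0, 1R1, 1R2, 2R0, 2R1, 2R2
Branch closes: r and not r both at 1.
Every branch closes (one shown): unsatisfiable in S5.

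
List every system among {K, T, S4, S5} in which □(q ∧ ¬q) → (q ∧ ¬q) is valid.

T-tableau for the negation ¬(□(q ∧ ¬q) → (q ∧ ¬q)):
1. ¬(□(q ∧ ¬q) → (q ∧ ¬q)), 0
2. □(q ∧ ¬q), 0   [¬→-rule on 1]
3. ¬(q ∧ ¬q), 0   [¬→-rule on 1]
4. q ∧ ¬q, 0   [□-rule on 2 via 0R0]
5. q, 0   [∧-rule on 4]
6. ¬q, 0   [∧-rule on 4]
Accessibility: 0R0
Branch closes: q and ¬q both at 0.
Every branch closes (one shown): valid in T, hence also in S4, S5 (every theorem of T is a theorem of S4 and S5).
K-tableau for the negation ¬(□(q ∧ ¬q) → (q ∧ ¬q)):
1. ¬(□(q ∧ ¬q) → (q ∧ ¬q)), 0
2. □(q ∧ ¬q), 0   [¬→-rule on 1]
3. ¬(q ∧ ¬q), 0   [¬→-rule on 1]
4. q, 0   [¬∧-rule on 3 (branches; this branch)]
Complete open branch: countermodel on a K-frame, so not valid in K.

T, S4, S5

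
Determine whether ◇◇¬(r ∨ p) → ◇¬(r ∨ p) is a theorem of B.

Invalid (countermodel exists)

Tableau for the negation ¬(◇◇¬(r ∨ p) → ◇¬(r ∨ p)):
1. ¬(◇◇¬(r ∨ p) → ◇¬(r ∨ p)), w0
2. ◇◇¬(r ∨ p), w0   [¬→-rule on 1]
3. ¬◇¬(r ∨ p), w0   [¬→-rule on 1]
4. r ∨ p, w0   [¬◇-rule on 3 via w0Rw0]
5. p, w0   [∨-rule on 4 (branches; this branch)]
6. ◇¬(r ∨ p), w1   [◇-rule on 2: fresh world w1, w0Rw1]
7. r ∨ p, w1   [¬◇-rule on 3 via w0Rw1]
8. p, w1   [∨-rule on 7 (branches; this branch)]
9. ¬(r ∨ p), w2   [◇-rule on 6: fresh world w2, w1Rw2]
10. ¬r, w2   [¬∨-rule on 9]
11. ¬p, w2   [¬∨-rule on 9]
Accessibility: w0Rw0, w0Rw1, w1Rw0, w1Rw1, w1Rw2, w2Rw1, w2Rw2
The negation has an open branch (countermodel exists).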